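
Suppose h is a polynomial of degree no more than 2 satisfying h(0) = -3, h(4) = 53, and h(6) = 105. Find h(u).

Write h(u) = au^2 + bu + c. Substituting each data point gives a linear system:
  c = -3
  16a + 4b + c = 53
  36a + 6b + c = 105
Solving the system yields a = 2, b = 6, c = -3.
So h(u) = 2u^2 + 6u - 3.
Check: h(0) = -3. ✓

h(u) = 2u^2 + 6u - 3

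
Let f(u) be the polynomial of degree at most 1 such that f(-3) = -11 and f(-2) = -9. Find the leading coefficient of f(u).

2

Write f(u) = au + b. Substituting each data point gives a linear system:
  -3a + b = -11
  -2a + b = -9
Solving the system yields a = 2, b = -5.
So f(u) = 2u - 5.
The leading coefficient is 2.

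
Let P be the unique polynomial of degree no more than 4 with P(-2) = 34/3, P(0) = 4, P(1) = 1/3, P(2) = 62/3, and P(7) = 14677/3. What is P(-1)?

Using the Lagrange interpolation formula with nodes -2, 0, 1, 2, 7:
  L_0(t) = t(t - 1)(t - 2)(t - 7) / 216
  L_1(t) = (t + 2)(t - 1)(t - 2)(t - 7) / -28
  L_2(t) = (t + 2)t(t - 2)(t - 7) / 18
  L_3(t) = (t + 2)t(t - 1)(t - 7) / -40
  L_4(t) = (t + 2)t(t - 1)(t - 2) / 1890
Then P(t) = 34/3·L_0(t) + 4·L_1(t) + 1/3·L_2(t) + 62/3·L_3(t) + 14677/3·L_4(t).
Expanding and collecting terms gives P(t) = 2t^4 + t^3 - 5t^2 - (5/3)t + 4.
Evaluating at t = -1: P(-1) = 5/3.

5/3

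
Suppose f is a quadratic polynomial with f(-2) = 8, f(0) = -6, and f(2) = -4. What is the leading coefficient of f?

Write f(u) = au^2 + bu + c. Substituting each data point gives a linear system:
  4a - 2b + c = 8
  c = -6
  4a + 2b + c = -4
Solving the system yields a = 2, b = -3, c = -6.
So f(u) = 2u² - 3u - 6.
The leading coefficient is 2.

2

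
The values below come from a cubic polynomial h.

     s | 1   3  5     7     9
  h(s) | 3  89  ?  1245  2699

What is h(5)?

On equispaced nodes a degree-3 polynomial has vanishing fourth forward difference, so
  h(1) - 4·h(3) + 6·h(5) - 4·h(7) + h(9) = 0.
Substituting the known values and solving for h(5):
  6·h(5) = 2634
  h(5) = 439.

439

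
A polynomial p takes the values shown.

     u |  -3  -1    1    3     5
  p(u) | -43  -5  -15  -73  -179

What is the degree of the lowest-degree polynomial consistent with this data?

2

Forward differences of the values at u = -3, -1, 1, 3, 5:
  p  : -43  -5  -15  -73  -179
  Δ  : 38  -10  -58  -106
  Δ^2: -48  -48  -48
  Δ^3: 0  0
  Δ^4: 0
The second differences are constant (-48) and nonzero, while all higher differences vanish, so the minimal degree is 2.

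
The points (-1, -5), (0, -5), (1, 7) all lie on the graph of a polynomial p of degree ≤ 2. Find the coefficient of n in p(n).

6

Write p(n) = an^2 + bn + c. Substituting each data point gives a linear system:
  a - b + c = -5
  c = -5
  a + b + c = 7
Solving the system yields a = 6, b = 6, c = -5.
So p(n) = 6n^2 + 6n - 5.
The coefficient of n is 6.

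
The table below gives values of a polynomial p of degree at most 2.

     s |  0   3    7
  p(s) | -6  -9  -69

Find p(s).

Write p(s) = as^2 + bs + c. Substituting each data point gives a linear system:
  c = -6
  9a + 3b + c = -9
  49a + 7b + c = -69
Solving the system yields a = -2, b = 5, c = -6.
So p(s) = -2s^2 + 5s - 6.
Check: p(0) = -6. ✓

p(s) = -2s^2 + 5s - 6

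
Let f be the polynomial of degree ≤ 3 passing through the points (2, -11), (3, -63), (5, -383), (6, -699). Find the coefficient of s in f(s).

Write f(s) = as^3 + bs^2 + cs + d. Substituting each data point gives a linear system:
  8a + 4b + 2c + d = -11
  27a + 9b + 3c + d = -63
  125a + 25b + 5c + d = -383
  216a + 36b + 6c + d = -699
Solving the system yields a = -4, b = 4, c = 4, d = -3.
So f(s) = -4s^3 + 4s^2 + 4s - 3.
The coefficient of s is 4.

4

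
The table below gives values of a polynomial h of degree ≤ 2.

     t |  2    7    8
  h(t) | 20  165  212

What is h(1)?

9

Write h(t) = at^2 + bt + c. Substituting each data point gives a linear system:
  4a + 2b + c = 20
  49a + 7b + c = 165
  64a + 8b + c = 212
Solving the system yields a = 3, b = 2, c = 4.
So h(t) = 3t² + 2t + 4.
Then h(1) = 9.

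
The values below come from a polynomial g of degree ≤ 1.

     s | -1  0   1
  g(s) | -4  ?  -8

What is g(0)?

-6

On equispaced nodes a degree-1 polynomial has vanishing second forward difference, so
  g(-1) - 2·g(0) + g(1) = 0.
Substituting the known values and solving for g(0):
  -2·g(0) = 12
  g(0) = -6.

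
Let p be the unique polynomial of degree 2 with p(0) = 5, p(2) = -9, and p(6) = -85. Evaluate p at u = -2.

3

Using the Lagrange interpolation formula with nodes 0, 2, 6:
  L_0(u) = (u - 2)(u - 6) / 12
  L_1(u) = u(u - 6) / -8
  L_2(u) = u(u - 2) / 24
Then p(u) = 5·L_0(u) - 9·L_1(u) - 85·L_2(u).
Expanding and collecting terms gives p(u) = -2u² - 3u + 5.
Evaluating at u = -2: p(-2) = 3.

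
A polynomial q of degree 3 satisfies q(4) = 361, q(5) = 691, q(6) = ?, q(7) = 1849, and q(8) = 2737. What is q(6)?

On equispaced nodes a degree-3 polynomial has vanishing fourth forward difference, so
  q(4) - 4·q(5) + 6·q(6) - 4·q(7) + q(8) = 0.
Substituting the known values and solving for q(6):
  6·q(6) = 7062
  q(6) = 1177.

1177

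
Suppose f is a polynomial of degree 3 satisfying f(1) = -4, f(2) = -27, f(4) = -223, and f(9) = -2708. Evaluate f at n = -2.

53

Using the Lagrange interpolation formula with nodes 1, 2, 4, 9:
  L_0(n) = (n - 2)(n - 4)(n - 9) / -24
  L_1(n) = (n - 1)(n - 4)(n - 9) / 14
  L_2(n) = (n - 1)(n - 2)(n - 9) / -30
  L_3(n) = (n - 1)(n - 2)(n - 4) / 280
Then f(n) = -4·L_0(n) - 27·L_1(n) - 223·L_2(n) - 2708·L_3(n).
Expanding and collecting terms gives f(n) = -4n^3 + 3n^2 - 4n + 1.
Evaluating at n = -2: f(-2) = 53.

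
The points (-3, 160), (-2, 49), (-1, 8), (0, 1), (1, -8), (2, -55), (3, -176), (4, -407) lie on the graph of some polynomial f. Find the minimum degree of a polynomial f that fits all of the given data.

3

Forward differences of the values at n = -3, -2, -1, 0, 1, 2, 3, 4:
  f  : 160  49  8  1  -8  -55  -176  -407
  Δ  : -111  -41  -7  -9  -47  -121  -231
  Δ^2: 70  34  -2  -38  -74  -110
  Δ^3: -36  -36  -36  -36  -36
  Δ^4: 0  0  0  0
  Δ^5: 0  0  0
  Δ^6: 0  0
  Δ^7: 0
The third differences are constant (-36) and nonzero, while all higher differences vanish, so the minimal degree is 3.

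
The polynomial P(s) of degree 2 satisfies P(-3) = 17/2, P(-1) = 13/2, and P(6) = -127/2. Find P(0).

Write P(s) = as^2 + bs + c. Substituting each data point gives a linear system:
  9a - 3b + c = 17/2
  a - b + c = 13/2
  36a + 6b + c = -127/2
Solving the system yields a = -1, b = -5, c = 5/2.
So P(s) = -s^2 - 5s + 5/2.
Then P(0) = 5/2.

5/2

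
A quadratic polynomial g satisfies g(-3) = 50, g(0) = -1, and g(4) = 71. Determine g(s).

g(s) = 5s^2 - 2s - 1

Using the Lagrange interpolation formula with nodes -3, 0, 4:
  L_0(s) = s(s - 4) / 21
  L_1(s) = (s + 3)(s - 4) / -12
  L_2(s) = (s + 3)s / 28
Then g(s) = 50·L_0(s) - 1·L_1(s) + 71·L_2(s).
Expanding and collecting terms gives g(s) = 5s^2 - 2s - 1.
Check: g(4) = 71. ✓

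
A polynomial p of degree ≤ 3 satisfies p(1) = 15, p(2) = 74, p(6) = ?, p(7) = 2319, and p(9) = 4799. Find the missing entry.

1490

The 4 known points determine the degree-3 polynomial uniquely.
Write p(t) = at^3 + bt^2 + ct + d. Substituting each data point gives a linear system:
  a + b + c + d = 15
  8a + 4b + 2c + d = 74
  343a + 49b + 7c + d = 2319
  729a + 81b + 9c + d = 4799
Solving the system yields a = 6, b = 5, c = 2, d = 2.
So p(t) = 6t^3 + 5t^2 + 2t + 2.
Then p(6) = 1490.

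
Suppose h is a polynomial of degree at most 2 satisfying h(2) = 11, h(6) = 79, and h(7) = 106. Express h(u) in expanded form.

Write h(u) = au^2 + bu + c. Substituting each data point gives a linear system:
  4a + 2b + c = 11
  36a + 6b + c = 79
  49a + 7b + c = 106
Solving the system yields a = 2, b = 1, c = 1.
So h(u) = 2u^2 + u + 1.
Check: h(2) = 11. ✓

h(u) = 2u^2 + u + 1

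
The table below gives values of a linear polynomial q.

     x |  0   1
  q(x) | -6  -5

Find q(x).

q(x) = x - 6

Write q(x) = ax + b. Substituting each data point gives a linear system:
  b = -6
  a + b = -5
Solving the system yields a = 1, b = -6.
So q(x) = x - 6.
Check: q(0) = -6. ✓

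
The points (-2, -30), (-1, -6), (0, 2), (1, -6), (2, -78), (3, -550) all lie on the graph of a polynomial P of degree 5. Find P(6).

-17086

Using the Lagrange interpolation formula with nodes -2, -1, 0, 1, 2, 3:
  L_0(x) = (x + 1)x(x - 1)(x - 2)(x - 3) / -120
  L_1(x) = (x + 2)x(x - 1)(x - 2)(x - 3) / 24
  L_2(x) = (x + 2)(x + 1)(x - 1)(x - 2)(x - 3) / -12
  L_3(x) = (x + 2)(x + 1)x(x - 2)(x - 3) / 12
  L_4(x) = (x + 2)(x + 1)x(x - 1)(x - 3) / -24
  L_5(x) = (x + 2)(x + 1)x(x - 1)(x - 2) / 120
Then P(x) = -30·L_0(x) - 6·L_1(x) + 2·L_2(x) - 6·L_3(x) - 78·L_4(x) - 550·L_5(x).
Expanding and collecting terms gives P(x) = -2x⁵ - 2x⁴ + 6x³ - 6x² - 4x + 2.
Evaluating at x = 6: P(6) = -17086.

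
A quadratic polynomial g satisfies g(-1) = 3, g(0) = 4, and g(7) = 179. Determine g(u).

Write g(u) = au^2 + bu + c. Substituting each data point gives a linear system:
  a - b + c = 3
  c = 4
  49a + 7b + c = 179
Solving the system yields a = 3, b = 4, c = 4.
So g(u) = 3u² + 4u + 4.
Check: g(-1) = 3. ✓

g(u) = 3u^2 + 4u + 4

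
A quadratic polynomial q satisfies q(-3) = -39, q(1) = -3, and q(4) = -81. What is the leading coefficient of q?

-5

Write q(u) = au^2 + bu + c. Substituting each data point gives a linear system:
  9a - 3b + c = -39
  a + b + c = -3
  16a + 4b + c = -81
Solving the system yields a = -5, b = -1, c = 3.
So q(u) = -5u^2 - u + 3.
The leading coefficient is -5.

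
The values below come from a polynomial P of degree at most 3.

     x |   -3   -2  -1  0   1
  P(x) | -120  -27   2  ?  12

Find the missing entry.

The 4 known points determine the degree-3 polynomial uniquely.
Write P(x) = ax^3 + bx^2 + cx + d. Substituting each data point gives a linear system:
  -27a + 9b - 3c + d = -120
  -8a + 4b - 2c + d = -27
  -a + b - c + d = 2
  a + b + c + d = 12
Solving the system yields a = 6, b = 4, c = -1, d = 3.
So P(x) = 6x^3 + 4x^2 - x + 3.
Then P(0) = 3.

3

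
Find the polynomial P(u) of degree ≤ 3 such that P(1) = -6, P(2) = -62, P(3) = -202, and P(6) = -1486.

P(u) = -6u^3 - 6u^2 + 4u + 2

Write P(u) = au^3 + bu^2 + cu + d. Substituting each data point gives a linear system:
  a + b + c + d = -6
  8a + 4b + 2c + d = -62
  27a + 9b + 3c + d = -202
  216a + 36b + 6c + d = -1486
Solving the system yields a = -6, b = -6, c = 4, d = 2.
So P(u) = -6u³ - 6u² + 4u + 2.
Check: P(2) = -62. ✓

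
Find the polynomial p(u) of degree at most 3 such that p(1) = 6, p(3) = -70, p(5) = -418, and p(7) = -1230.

Write p(u) = au^3 + bu^2 + cu + d. Substituting each data point gives a linear system:
  a + b + c + d = 6
  27a + 9b + 3c + d = -70
  125a + 25b + 5c + d = -418
  343a + 49b + 7c + d = -1230
Solving the system yields a = -4, b = 2, c = 6, d = 2.
So p(u) = -4u^3 + 2u^2 + 6u + 2.
Check: p(5) = -418. ✓

p(u) = -4u^3 + 2u^2 + 6u + 2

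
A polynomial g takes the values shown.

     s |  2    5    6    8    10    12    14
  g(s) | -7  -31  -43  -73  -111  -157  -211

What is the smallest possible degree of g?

2

Divided differences on the nodes 2, 5, 6, 8, 10, 12, 14:
  order 0: -7  -31  -43  -73  -111  -157  -211
  order 1: -8  -12  -15  -19  -23  -27
  order 2: -1  -1  -1  -1  -1
  order 3: 0  0  0  0
  order 4: 0  0  0
  order 5: 0  0
  order 6: 0
The order-2 divided differences are all -1 (nonzero) and every higher order vanishes, so the data lies on a polynomial of degree exactly 2.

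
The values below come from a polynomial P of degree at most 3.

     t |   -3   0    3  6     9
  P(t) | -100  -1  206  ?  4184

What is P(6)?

1331

The 4 known points determine the degree-3 polynomial uniquely.
Write P(t) = at^3 + bt^2 + ct + d. Substituting each data point gives a linear system:
  -27a + 9b - 3c + d = -100
  d = -1
  27a + 9b + 3c + d = 206
  729a + 81b + 9c + d = 4184
Solving the system yields a = 5, b = 6, c = 6, d = -1.
So P(t) = 5t^3 + 6t^2 + 6t - 1.
Then P(6) = 1331.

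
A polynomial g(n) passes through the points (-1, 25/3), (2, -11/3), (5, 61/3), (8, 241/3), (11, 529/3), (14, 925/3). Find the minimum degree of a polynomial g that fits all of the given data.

2

Forward differences of the values at n = -1, 2, 5, 8, 11, 14:
  g  : 25/3  -11/3  61/3  241/3  529/3  925/3
  Δ  : -12  24  60  96  132
  Δ^2: 36  36  36  36
  Δ^3: 0  0  0
  Δ^4: 0  0
  Δ^5: 0
The second differences are constant (36) and nonzero, while all higher differences vanish, so the minimal degree is 2.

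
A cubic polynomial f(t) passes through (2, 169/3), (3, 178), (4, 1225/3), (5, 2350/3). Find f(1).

Using the Lagrange interpolation formula with nodes 2, 3, 4, 5:
  L_0(t) = (t - 3)(t - 4)(t - 5) / -6
  L_1(t) = (t - 2)(t - 4)(t - 5) / 2
  L_2(t) = (t - 2)(t - 3)(t - 5) / -2
  L_3(t) = (t - 2)(t - 3)(t - 4) / 6
Then f(t) = 169/3·L_0(t) + 178·L_1(t) + 1225/3·L_2(t) + 2350/3·L_3(t).
Expanding and collecting terms gives f(t) = 6t^3 + (1/3)t^2 + 6t - 5.
Evaluating at t = 1: f(1) = 22/3.

22/3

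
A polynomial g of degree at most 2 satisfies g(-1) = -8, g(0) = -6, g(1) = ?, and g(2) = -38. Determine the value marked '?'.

-16

The 3 known points determine the degree-2 polynomial uniquely.
Write g(s) = as^2 + bs + c. Substituting each data point gives a linear system:
  a - b + c = -8
  c = -6
  4a + 2b + c = -38
Solving the system yields a = -6, b = -4, c = -6.
So g(s) = -6s² - 4s - 6.
Then g(1) = -16.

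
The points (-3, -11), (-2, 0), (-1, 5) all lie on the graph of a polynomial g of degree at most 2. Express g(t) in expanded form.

g(t) = -3t^2 - 4t + 4

Write g(t) = at^2 + bt + c. Substituting each data point gives a linear system:
  9a - 3b + c = -11
  4a - 2b + c = 0
  a - b + c = 5
Solving the system yields a = -3, b = -4, c = 4.
So g(t) = -3t² - 4t + 4.
Check: g(-3) = -11. ✓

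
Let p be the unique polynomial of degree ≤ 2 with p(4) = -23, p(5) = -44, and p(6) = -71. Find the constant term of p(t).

Write p(t) = at^2 + bt + c. Substituting each data point gives a linear system:
  16a + 4b + c = -23
  25a + 5b + c = -44
  36a + 6b + c = -71
Solving the system yields a = -3, b = 6, c = 1.
So p(t) = -3t^2 + 6t + 1.
The constant term is 1.

1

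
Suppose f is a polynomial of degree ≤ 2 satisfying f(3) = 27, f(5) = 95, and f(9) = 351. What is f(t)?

Write f(t) = at^2 + bt + c. Substituting each data point gives a linear system:
  9a + 3b + c = 27
  25a + 5b + c = 95
  81a + 9b + c = 351
Solving the system yields a = 5, b = -6, c = 0.
So f(t) = 5t^2 - 6t.
Check: f(9) = 351. ✓

f(t) = 5t^2 - 6t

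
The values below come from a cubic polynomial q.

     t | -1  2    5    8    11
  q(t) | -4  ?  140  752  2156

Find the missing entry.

-4

The 4 known points determine the degree-3 polynomial uniquely.
Write q(t) = at^3 + bt^2 + ct + d. Substituting each data point gives a linear system:
  -a + b - c + d = -4
  125a + 25b + 5c + d = 140
  512a + 64b + 8c + d = 752
  1331a + 121b + 11c + d = 2156
Solving the system yields a = 2, b = -4, c = -2, d = 0.
So q(t) = 2t^3 - 4t^2 - 2t.
Then q(2) = -4.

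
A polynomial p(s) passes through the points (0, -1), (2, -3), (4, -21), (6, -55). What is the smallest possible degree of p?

2

Forward differences of the values at s = 0, 2, 4, 6:
  p  : -1  -3  -21  -55
  Δ  : -2  -18  -34
  Δ^2: -16  -16
  Δ^3: 0
The second differences are constant (-16) and nonzero, while all higher differences vanish, so the minimal degree is 2.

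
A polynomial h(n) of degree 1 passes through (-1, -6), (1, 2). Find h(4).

14

Using the Lagrange interpolation formula with nodes -1, 1:
  L_0(n) = (n - 1) / -2
  L_1(n) = (n + 1) / 2
Then h(n) = -6·L_0(n) + 2·L_1(n).
Expanding and collecting terms gives h(n) = 4n - 2.
Evaluating at n = 4: h(4) = 14.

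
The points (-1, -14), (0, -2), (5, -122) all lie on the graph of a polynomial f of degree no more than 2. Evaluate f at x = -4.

-122

Using the Lagrange interpolation formula with nodes -1, 0, 5:
  L_0(x) = x(x - 5) / 6
  L_1(x) = (x + 1)(x - 5) / -5
  L_2(x) = (x + 1)x / 30
Then f(x) = -14·L_0(x) - 2·L_1(x) - 122·L_2(x).
Expanding and collecting terms gives f(x) = -6x² + 6x - 2.
Evaluating at x = -4: f(-4) = -122.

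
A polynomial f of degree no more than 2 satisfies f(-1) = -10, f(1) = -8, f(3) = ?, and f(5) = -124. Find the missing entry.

-46

The 3 known points determine the degree-2 polynomial uniquely.
Write f(x) = ax^2 + bx + c. Substituting each data point gives a linear system:
  a - b + c = -10
  a + b + c = -8
  25a + 5b + c = -124
Solving the system yields a = -5, b = 1, c = -4.
So f(x) = -5x^2 + x - 4.
Then f(3) = -46.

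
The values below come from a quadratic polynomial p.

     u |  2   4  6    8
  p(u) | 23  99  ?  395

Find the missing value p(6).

The 3 known points determine the degree-2 polynomial uniquely.
Write p(u) = au^2 + bu + c. Substituting each data point gives a linear system:
  4a + 2b + c = 23
  16a + 4b + c = 99
  64a + 8b + c = 395
Solving the system yields a = 6, b = 2, c = -5.
So p(u) = 6u² + 2u - 5.
Then p(6) = 223.

223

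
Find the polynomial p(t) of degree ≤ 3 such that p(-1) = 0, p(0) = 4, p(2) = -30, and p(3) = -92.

p(t) = -2t^3 - 5t^2 + t + 4

Using the Lagrange interpolation formula with nodes -1, 0, 2, 3:
  L_0(t) = t(t - 2)(t - 3) / -12
  L_1(t) = (t + 1)(t - 2)(t - 3) / 6
  L_2(t) = (t + 1)t(t - 3) / -6
  L_3(t) = (t + 1)t(t - 2) / 12
Then p(t) = 0·L_0(t) + 4·L_1(t) - 30·L_2(t) - 92·L_3(t).
Expanding and collecting terms gives p(t) = -2t^3 - 5t^2 + t + 4.
Check: p(2) = -30. ✓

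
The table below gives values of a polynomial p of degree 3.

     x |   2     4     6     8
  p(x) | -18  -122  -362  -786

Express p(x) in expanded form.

Write p(x) = ax^3 + bx^2 + cx + d. Substituting each data point gives a linear system:
  8a + 4b + 2c + d = -18
  64a + 16b + 4c + d = -122
  216a + 36b + 6c + d = -362
  512a + 64b + 8c + d = -786
Solving the system yields a = -1, b = -5, c = 6, d = -2.
So p(x) = -x³ - 5x² + 6x - 2.
Check: p(6) = -362. ✓

p(x) = -x^3 - 5x^2 + 6x - 2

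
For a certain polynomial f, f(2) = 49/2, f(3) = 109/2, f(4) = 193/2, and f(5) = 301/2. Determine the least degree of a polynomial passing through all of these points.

2

Forward differences of the values at s = 2, 3, 4, 5:
  f  : 49/2  109/2  193/2  301/2
  Δ  : 30  42  54
  Δ^2: 12  12
  Δ^3: 0
The second differences are constant (12) and nonzero, while all higher differences vanish, so the minimal degree is 2.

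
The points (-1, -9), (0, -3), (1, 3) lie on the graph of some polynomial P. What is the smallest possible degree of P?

Forward differences of the values at u = -1, 0, 1:
  P  : -9  -3  3
  Δ  : 6  6
  Δ^2: 0
The first differences are constant (6) and nonzero, while all higher differences vanish, so the minimal degree is 1.

1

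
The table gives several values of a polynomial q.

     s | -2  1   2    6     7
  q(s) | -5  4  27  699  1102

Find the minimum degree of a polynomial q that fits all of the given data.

3

Divided differences on the nodes -2, 1, 2, 6, 7:
  order 0: -5  4  27  699  1102
  order 1: 3  23  168  403
  order 2: 5  29  47
  order 3: 3  3
  order 4: 0
The order-3 divided differences are all 3 (nonzero) and every higher order vanishes, so the data lies on a polynomial of degree exactly 3.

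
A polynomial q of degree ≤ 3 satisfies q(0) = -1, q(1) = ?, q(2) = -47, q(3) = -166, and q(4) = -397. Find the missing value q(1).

The 4 known points determine the degree-3 polynomial uniquely.
Write q(t) = at^3 + bt^2 + ct + d. Substituting each data point gives a linear system:
  d = -1
  8a + 4b + 2c + d = -47
  27a + 9b + 3c + d = -166
  64a + 16b + 4c + d = -397
Solving the system yields a = -6, b = -2, c = 5, d = -1.
So q(t) = -6t³ - 2t² + 5t - 1.
Then q(1) = -4.

-4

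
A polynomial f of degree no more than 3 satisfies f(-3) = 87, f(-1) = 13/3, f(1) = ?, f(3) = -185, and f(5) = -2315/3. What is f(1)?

-19/3

On equispaced nodes a degree-3 polynomial has vanishing fourth forward difference, so
  f(-3) - 4·f(-1) + 6·f(1) - 4·f(3) + f(5) = 0.
Substituting the known values and solving for f(1):
  6·f(1) = -38
  f(1) = -19/3.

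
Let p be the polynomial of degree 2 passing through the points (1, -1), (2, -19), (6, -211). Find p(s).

Write p(s) = as^2 + bs + c. Substituting each data point gives a linear system:
  a + b + c = -1
  4a + 2b + c = -19
  36a + 6b + c = -211
Solving the system yields a = -6, b = 0, c = 5.
So p(s) = -6s^2 + 5.
Check: p(2) = -19. ✓

p(s) = -6s^2 + 5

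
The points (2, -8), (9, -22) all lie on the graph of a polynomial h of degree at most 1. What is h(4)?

Using the Lagrange interpolation formula with nodes 2, 9:
  L_0(u) = (u - 9) / -7
  L_1(u) = (u - 2) / 7
Then h(u) = -8·L_0(u) - 22·L_1(u).
Expanding and collecting terms gives h(u) = -2u - 4.
Evaluating at u = 4: h(4) = -12.

-12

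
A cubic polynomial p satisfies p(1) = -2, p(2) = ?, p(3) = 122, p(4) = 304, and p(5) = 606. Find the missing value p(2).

The 4 known points determine the degree-3 polynomial uniquely.
Write p(t) = at^3 + bt^2 + ct + d. Substituting each data point gives a linear system:
  a + b + c + d = -2
  27a + 9b + 3c + d = 122
  64a + 16b + 4c + d = 304
  125a + 25b + 5c + d = 606
Solving the system yields a = 5, b = 0, c = -3, d = -4.
So p(t) = 5t^3 - 3t - 4.
Then p(2) = 30.

30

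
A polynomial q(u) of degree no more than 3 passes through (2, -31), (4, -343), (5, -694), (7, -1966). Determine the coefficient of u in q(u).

Write q(u) = au^3 + bu^2 + cu + d. Substituting each data point gives a linear system:
  8a + 4b + 2c + d = -31
  64a + 16b + 4c + d = -343
  125a + 25b + 5c + d = -694
  343a + 49b + 7c + d = -1966
Solving the system yields a = -6, b = 1, c = 6, d = 1.
So q(u) = -6u^3 + u^2 + 6u + 1.
The coefficient of u is 6.

6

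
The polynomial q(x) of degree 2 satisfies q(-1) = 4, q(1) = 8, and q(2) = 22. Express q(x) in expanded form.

Write q(x) = ax^2 + bx + c. Substituting each data point gives a linear system:
  a - b + c = 4
  a + b + c = 8
  4a + 2b + c = 22
Solving the system yields a = 4, b = 2, c = 2.
So q(x) = 4x^2 + 2x + 2.
Check: q(1) = 8. ✓

q(x) = 4x^2 + 2x + 2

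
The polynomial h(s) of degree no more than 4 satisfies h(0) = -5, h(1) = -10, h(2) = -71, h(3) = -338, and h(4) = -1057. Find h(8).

Using the Lagrange interpolation formula with nodes 0, 1, 2, 3, 4:
  L_0(s) = (s - 1)(s - 2)(s - 3)(s - 4) / 24
  L_1(s) = s(s - 2)(s - 3)(s - 4) / -6
  L_2(s) = s(s - 1)(s - 3)(s - 4) / 4
  L_3(s) = s(s - 1)(s - 2)(s - 4) / -6
  L_4(s) = s(s - 1)(s - 2)(s - 3) / 24
Then h(s) = -5·L_0(s) - 10·L_1(s) - 71·L_2(s) - 338·L_3(s) - 1057·L_4(s).
Expanding and collecting terms gives h(s) = -4s^4 - s^3 + 3s^2 - 3s - 5.
Evaluating at s = 8: h(8) = -16733.

-16733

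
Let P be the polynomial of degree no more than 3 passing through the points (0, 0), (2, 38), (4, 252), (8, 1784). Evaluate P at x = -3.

Write P(x) = ax^3 + bx^2 + cx + d. Substituting each data point gives a linear system:
  d = 0
  8a + 4b + 2c + d = 38
  64a + 16b + 4c + d = 252
  512a + 64b + 8c + d = 1784
Solving the system yields a = 3, b = 4, c = -1, d = 0.
So P(x) = 3x^3 + 4x^2 - x.
Then P(-3) = -42.

-42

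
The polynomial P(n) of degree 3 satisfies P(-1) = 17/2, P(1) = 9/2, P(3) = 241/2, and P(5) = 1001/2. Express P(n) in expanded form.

Write P(n) = an^3 + bn^2 + cn + d. Substituting each data point gives a linear system:
  -a + b - c + d = 17/2
  a + b + c + d = 9/2
  27a + 9b + 3c + d = 241/2
  125a + 25b + 5c + d = 1001/2
Solving the system yields a = 3, b = 6, c = -5, d = 1/2.
So P(n) = 3n³ + 6n² - 5n + 1/2.
Check: P(1) = 9/2. ✓

P(n) = 3n^3 + 6n^2 - 5n + 1/2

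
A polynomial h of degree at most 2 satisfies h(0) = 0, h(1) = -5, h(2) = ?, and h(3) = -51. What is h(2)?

-22

On equispaced nodes a degree-2 polynomial has vanishing third forward difference, so
  - h(0) + 3·h(1) - 3·h(2) + h(3) = 0.
Substituting the known values and solving for h(2):
  -3·h(2) = 66
  h(2) = -22.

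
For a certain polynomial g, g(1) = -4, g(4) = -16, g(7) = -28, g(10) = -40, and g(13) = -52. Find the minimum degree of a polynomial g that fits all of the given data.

1

Forward differences of the values at u = 1, 4, 7, 10, 13:
  g  : -4  -16  -28  -40  -52
  Δ  : -12  -12  -12  -12
  Δ^2: 0  0  0
  Δ^3: 0  0
  Δ^4: 0
The first differences are constant (-12) and nonzero, while all higher differences vanish, so the minimal degree is 1.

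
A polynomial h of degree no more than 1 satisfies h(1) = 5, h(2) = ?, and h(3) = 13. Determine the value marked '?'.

9

On equispaced nodes a degree-1 polynomial has vanishing second forward difference, so
  h(1) - 2·h(2) + h(3) = 0.
Substituting the known values and solving for h(2):
  -2·h(2) = -18
  h(2) = 9.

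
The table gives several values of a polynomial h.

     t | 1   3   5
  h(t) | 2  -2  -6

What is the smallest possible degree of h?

1

Forward differences of the values at t = 1, 3, 5:
  h  : 2  -2  -6
  Δ  : -4  -4
  Δ^2: 0
The first differences are constant (-4) and nonzero, while all higher differences vanish, so the minimal degree is 1.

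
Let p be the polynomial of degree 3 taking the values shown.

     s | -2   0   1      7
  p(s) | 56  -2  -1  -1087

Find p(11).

-4611

Using the Lagrange interpolation formula with nodes -2, 0, 1, 7:
  L_0(s) = s(s - 1)(s - 7) / -54
  L_1(s) = (s + 2)(s - 1)(s - 7) / 14
  L_2(s) = (s + 2)s(s - 7) / -18
  L_3(s) = (s + 2)s(s - 1) / 378
Then p(s) = 56·L_0(s) - 2·L_1(s) - 1·L_2(s) - 1087·L_3(s).
Expanding and collecting terms gives p(s) = -4s^3 + 6s^2 - s - 2.
Evaluating at s = 11: p(11) = -4611.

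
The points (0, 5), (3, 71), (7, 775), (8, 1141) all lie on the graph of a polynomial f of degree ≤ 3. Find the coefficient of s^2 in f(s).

Write f(s) = as^3 + bs^2 + cs + d. Substituting each data point gives a linear system:
  d = 5
  27a + 9b + 3c + d = 71
  343a + 49b + 7c + d = 775
  512a + 64b + 8c + d = 1141
Solving the system yields a = 2, b = 2, c = -2, d = 5.
So f(s) = 2s^3 + 2s^2 - 2s + 5.
The coefficient of s^2 is 2.

2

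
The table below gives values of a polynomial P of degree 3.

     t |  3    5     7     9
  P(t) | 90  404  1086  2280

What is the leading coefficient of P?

3

Write P(t) = at^3 + bt^2 + ct + d. Substituting each data point gives a linear system:
  27a + 9b + 3c + d = 90
  125a + 25b + 5c + d = 404
  343a + 49b + 7c + d = 1086
  729a + 81b + 9c + d = 2280
Solving the system yields a = 3, b = 1, c = 2, d = -6.
So P(t) = 3t^3 + t^2 + 2t - 6.
The leading coefficient is 3.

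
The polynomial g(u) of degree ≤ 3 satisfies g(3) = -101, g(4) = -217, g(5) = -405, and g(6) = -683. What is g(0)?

-5

Write g(u) = au^3 + bu^2 + cu + d. Substituting each data point gives a linear system:
  27a + 9b + 3c + d = -101
  64a + 16b + 4c + d = -217
  125a + 25b + 5c + d = -405
  216a + 36b + 6c + d = -683
Solving the system yields a = -3, b = 0, c = -5, d = -5.
So g(u) = -3u³ - 5u - 5.
Then g(0) = -5.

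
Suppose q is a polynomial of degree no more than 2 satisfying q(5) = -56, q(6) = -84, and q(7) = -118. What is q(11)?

Using the Lagrange interpolation formula with nodes 5, 6, 7:
  L_0(u) = (u - 6)(u - 7) / 2
  L_1(u) = (u - 5)(u - 7) / -1
  L_2(u) = (u - 5)(u - 6) / 2
Then q(u) = -56·L_0(u) - 84·L_1(u) - 118·L_2(u).
Expanding and collecting terms gives q(u) = -3u^2 + 5u - 6.
Evaluating at u = 11: q(11) = -314.

-314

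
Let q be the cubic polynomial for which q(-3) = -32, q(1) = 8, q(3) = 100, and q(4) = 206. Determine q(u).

Write q(u) = au^3 + bu^2 + cu + d. Substituting each data point gives a linear system:
  -27a + 9b - 3c + d = -32
  a + b + c + d = 8
  27a + 9b + 3c + d = 100
  64a + 16b + 4c + d = 206
Solving the system yields a = 2, b = 4, c = 4, d = -2.
So q(u) = 2u^3 + 4u^2 + 4u - 2.
Check: q(1) = 8. ✓

q(u) = 2u^3 + 4u^2 + 4u - 2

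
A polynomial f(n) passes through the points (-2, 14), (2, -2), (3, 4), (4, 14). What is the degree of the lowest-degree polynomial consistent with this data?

2

Divided differences on the nodes -2, 2, 3, 4:
  order 0: 14  -2  4  14
  order 1: -4  6  10
  order 2: 2  2
  order 3: 0
The order-2 divided differences are all 2 (nonzero) and every higher order vanishes, so the data lies on a polynomial of degree exactly 2.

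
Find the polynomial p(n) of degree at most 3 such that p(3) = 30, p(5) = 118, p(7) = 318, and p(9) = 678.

p(n) = n^3 - n^2 + 3n + 3

Write p(n) = an^3 + bn^2 + cn + d. Substituting each data point gives a linear system:
  27a + 9b + 3c + d = 30
  125a + 25b + 5c + d = 118
  343a + 49b + 7c + d = 318
  729a + 81b + 9c + d = 678
Solving the system yields a = 1, b = -1, c = 3, d = 3.
So p(n) = n³ - n² + 3n + 3.
Check: p(9) = 678. ✓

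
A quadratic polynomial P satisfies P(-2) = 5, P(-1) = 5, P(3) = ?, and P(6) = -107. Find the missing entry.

The 3 known points determine the degree-2 polynomial uniquely.
Write P(u) = au^2 + bu + c. Substituting each data point gives a linear system:
  4a - 2b + c = 5
  a - b + c = 5
  36a + 6b + c = -107
Solving the system yields a = -2, b = -6, c = 1.
So P(u) = -2u² - 6u + 1.
Then P(3) = -35.

-35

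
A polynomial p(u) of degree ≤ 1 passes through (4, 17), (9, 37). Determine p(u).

p(u) = 4u + 1

Write p(u) = au + b. Substituting each data point gives a linear system:
  4a + b = 17
  9a + b = 37
Solving the system yields a = 4, b = 1.
So p(u) = 4u + 1.
Check: p(9) = 37. ✓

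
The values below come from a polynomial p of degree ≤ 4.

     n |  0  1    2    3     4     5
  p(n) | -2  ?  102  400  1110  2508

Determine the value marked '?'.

12

On equispaced nodes a degree-4 polynomial has vanishing fifth forward difference, so
  - p(0) + 5·p(1) - 10·p(2) + 10·p(3) - 5·p(4) + p(5) = 0.
Substituting the known values and solving for p(1):
  5·p(1) = 60
  p(1) = 12.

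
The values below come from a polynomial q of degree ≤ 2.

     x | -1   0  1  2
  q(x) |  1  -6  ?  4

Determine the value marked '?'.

-5

On equispaced nodes a degree-2 polynomial has vanishing third forward difference, so
  - q(-1) + 3·q(0) - 3·q(1) + q(2) = 0.
Substituting the known values and solving for q(1):
  -3·q(1) = 15
  q(1) = -5.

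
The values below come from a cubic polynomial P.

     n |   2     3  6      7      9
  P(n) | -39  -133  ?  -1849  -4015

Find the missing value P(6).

-1147

The 4 known points determine the degree-3 polynomial uniquely.
Write P(n) = an^3 + bn^2 + cn + d. Substituting each data point gives a linear system:
  8a + 4b + 2c + d = -39
  27a + 9b + 3c + d = -133
  343a + 49b + 7c + d = -1849
  729a + 81b + 9c + d = -4015
Solving the system yields a = -6, b = 5, c = -5, d = -1.
So P(n) = -6n³ + 5n² - 5n - 1.
Then P(6) = -1147.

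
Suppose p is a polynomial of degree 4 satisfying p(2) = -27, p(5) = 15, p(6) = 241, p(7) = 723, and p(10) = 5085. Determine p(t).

Write p(t) = at^4 + bt^3 + ct^2 + dt + e. Substituting each data point gives a linear system:
  16a + 8b + 4c + 2d + e = -27
  625a + 125b + 25c + 5d + e = 15
  1296a + 216b + 36c + 6d + e = 241
  2401a + 343b + 49c + 7d + e = 723
  10000a + 1000b + 100c + 10d + e = 5085
Solving the system yields a = 1, b = -5, c = 1, d = -1, e = -5.
So p(t) = t^4 - 5t^3 + t^2 - t - 5.
Check: p(6) = 241. ✓

p(t) = t^4 - 5t^3 + t^2 - t - 5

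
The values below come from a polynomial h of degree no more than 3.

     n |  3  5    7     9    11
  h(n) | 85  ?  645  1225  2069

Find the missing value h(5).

281

On equispaced nodes a degree-3 polynomial has vanishing fourth forward difference, so
  h(3) - 4·h(5) + 6·h(7) - 4·h(9) + h(11) = 0.
Substituting the known values and solving for h(5):
  -4·h(5) = -1124
  h(5) = 281.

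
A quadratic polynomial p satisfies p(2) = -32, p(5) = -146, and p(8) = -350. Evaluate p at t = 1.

-14

Using the Lagrange interpolation formula with nodes 2, 5, 8:
  L_0(t) = (t - 5)(t - 8) / 18
  L_1(t) = (t - 2)(t - 8) / -9
  L_2(t) = (t - 2)(t - 5) / 18
Then p(t) = -32·L_0(t) - 146·L_1(t) - 350·L_2(t).
Expanding and collecting terms gives p(t) = -5t^2 - 3t - 6.
Evaluating at t = 1: p(1) = -14.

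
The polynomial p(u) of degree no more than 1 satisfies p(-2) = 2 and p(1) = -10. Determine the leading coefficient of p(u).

Write p(u) = au + b. Substituting each data point gives a linear system:
  -2a + b = 2
  a + b = -10
Solving the system yields a = -4, b = -6.
So p(u) = -4u - 6.
The leading coefficient is -4.

-4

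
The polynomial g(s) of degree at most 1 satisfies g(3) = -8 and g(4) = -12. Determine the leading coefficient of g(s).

Write g(s) = as + b. Substituting each data point gives a linear system:
  3a + b = -8
  4a + b = -12
Solving the system yields a = -4, b = 4.
So g(s) = -4s + 4.
The leading coefficient is -4.

-4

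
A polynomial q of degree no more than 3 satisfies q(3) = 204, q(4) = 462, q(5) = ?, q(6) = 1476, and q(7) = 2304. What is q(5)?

874

On equispaced nodes a degree-3 polynomial has vanishing fourth forward difference, so
  q(3) - 4·q(4) + 6·q(5) - 4·q(6) + q(7) = 0.
Substituting the known values and solving for q(5):
  6·q(5) = 5244
  q(5) = 874.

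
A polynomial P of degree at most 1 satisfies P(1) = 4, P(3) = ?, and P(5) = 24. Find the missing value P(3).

On equispaced nodes a degree-1 polynomial has vanishing second forward difference, so
  P(1) - 2·P(3) + P(5) = 0.
Substituting the known values and solving for P(3):
  -2·P(3) = -28
  P(3) = 14.

14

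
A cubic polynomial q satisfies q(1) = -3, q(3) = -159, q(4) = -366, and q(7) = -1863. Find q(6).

Using the Lagrange interpolation formula with nodes 1, 3, 4, 7:
  L_0(t) = (t - 3)(t - 4)(t - 7) / -36
  L_1(t) = (t - 1)(t - 4)(t - 7) / 8
  L_2(t) = (t - 1)(t - 3)(t - 7) / -9
  L_3(t) = (t - 1)(t - 3)(t - 4) / 72
Then q(t) = -3·L_0(t) - 159·L_1(t) - 366·L_2(t) - 1863·L_3(t).
Expanding and collecting terms gives q(t) = -5t³ - 3t² - t + 6.
Evaluating at t = 6: q(6) = -1188.

-1188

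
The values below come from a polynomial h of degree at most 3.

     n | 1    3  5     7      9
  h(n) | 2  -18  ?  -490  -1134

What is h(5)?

The 4 known points determine the degree-3 polynomial uniquely.
Write h(n) = an^3 + bn^2 + cn + d. Substituting each data point gives a linear system:
  a + b + c + d = 2
  27a + 9b + 3c + d = -18
  343a + 49b + 7c + d = -490
  729a + 81b + 9c + d = -1134
Solving the system yields a = -2, b = 4, c = 0, d = 0.
So h(n) = -2n^3 + 4n^2.
Then h(5) = -150.

-150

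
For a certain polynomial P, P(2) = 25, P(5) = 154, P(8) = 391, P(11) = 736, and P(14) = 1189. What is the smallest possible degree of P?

Forward differences of the values at x = 2, 5, 8, 11, 14:
  P  : 25  154  391  736  1189
  Δ  : 129  237  345  453
  Δ^2: 108  108  108
  Δ^3: 0  0
  Δ^4: 0
The second differences are constant (108) and nonzero, while all higher differences vanish, so the minimal degree is 2.

2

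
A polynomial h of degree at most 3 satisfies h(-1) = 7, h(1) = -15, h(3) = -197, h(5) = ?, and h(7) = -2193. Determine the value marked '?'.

-827

On equispaced nodes a degree-3 polynomial has vanishing fourth forward difference, so
  h(-1) - 4·h(1) + 6·h(3) - 4·h(5) + h(7) = 0.
Substituting the known values and solving for h(5):
  -4·h(5) = 3308
  h(5) = -827.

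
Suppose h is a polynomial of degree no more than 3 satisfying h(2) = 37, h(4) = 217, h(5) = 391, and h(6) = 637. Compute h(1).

Using the Lagrange interpolation formula with nodes 2, 4, 5, 6:
  L_0(u) = (u - 4)(u - 5)(u - 6) / -24
  L_1(u) = (u - 2)(u - 5)(u - 6) / 4
  L_2(u) = (u - 2)(u - 4)(u - 6) / -3
  L_3(u) = (u - 2)(u - 4)(u - 5) / 8
Then h(u) = 37·L_0(u) + 217·L_1(u) + 391·L_2(u) + 637·L_3(u).
Expanding and collecting terms gives h(u) = 2u^3 + 6u^2 - 2u + 1.
Evaluating at u = 1: h(1) = 7.

7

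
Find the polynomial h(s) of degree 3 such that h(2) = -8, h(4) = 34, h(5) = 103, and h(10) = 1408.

Write h(s) = as^3 + bs^2 + cs + d. Substituting each data point gives a linear system:
  8a + 4b + 2c + d = -8
  64a + 16b + 4c + d = 34
  125a + 25b + 5c + d = 103
  1000a + 100b + 10c + d = 1408
Solving the system yields a = 2, b = -6, c = 1, d = -2.
So h(s) = 2s^3 - 6s^2 + s - 2.
Check: h(10) = 1408. ✓

h(s) = 2s^3 - 6s^2 + s - 2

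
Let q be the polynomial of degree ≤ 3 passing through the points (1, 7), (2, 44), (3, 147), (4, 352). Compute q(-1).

Forward differences of the values at s = 1, 2, 3, 4:
  q  : 7  44  147  352
  Δ  : 37  103  205
  Δ^2: 66  102
  Δ^3: 36
The third differences are constant, confirming degree 3.
Interpolating (Newton forward form) and evaluating at s = -1 gives q(-1) = -13.

-13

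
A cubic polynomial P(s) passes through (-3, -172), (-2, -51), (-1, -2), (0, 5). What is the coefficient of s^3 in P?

Write P(s) = as^3 + bs^2 + cs + d. Substituting each data point gives a linear system:
  -27a + 9b - 3c + d = -172
  -8a + 4b - 2c + d = -51
  -a + b - c + d = -2
  d = 5
Solving the system yields a = 5, b = -6, c = -4, d = 5.
So P(s) = 5s³ - 6s² - 4s + 5.
The leading coefficient is 5.

5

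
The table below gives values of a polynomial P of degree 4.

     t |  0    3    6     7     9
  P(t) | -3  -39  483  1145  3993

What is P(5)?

137

Using the Lagrange interpolation formula with nodes 0, 3, 6, 7, 9:
  L_0(t) = (t - 3)(t - 6)(t - 7)(t - 9) / 1134
  L_1(t) = t(t - 6)(t - 7)(t - 9) / -216
  L_2(t) = t(t - 3)(t - 7)(t - 9) / 54
  L_3(t) = t(t - 3)(t - 6)(t - 9) / -56
  L_4(t) = t(t - 3)(t - 6)(t - 7) / 324
Then P(t) = -3·L_0(t) - 39·L_1(t) + 483·L_2(t) + 1145·L_3(t) + 3993·L_4(t).
Expanding and collecting terms gives P(t) = t⁴ - 3t³ - 5t² + 3t - 3.
Evaluating at t = 5: P(5) = 137.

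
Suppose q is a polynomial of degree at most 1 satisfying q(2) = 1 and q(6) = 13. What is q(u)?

q(u) = 3u - 5

Write q(u) = au + b. Substituting each data point gives a linear system:
  2a + b = 1
  6a + b = 13
Solving the system yields a = 3, b = -5.
So q(u) = 3u - 5.
Check: q(6) = 13. ✓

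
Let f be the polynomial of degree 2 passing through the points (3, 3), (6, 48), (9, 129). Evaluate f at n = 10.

164

Forward differences of the values at n = 3, 6, 9:
  f  : 3  48  129
  Δ  : 45  81
  Δ^2: 36
The second differences are constant, confirming degree 2.
Interpolating (Newton forward form) and evaluating at n = 10 gives f(10) = 164.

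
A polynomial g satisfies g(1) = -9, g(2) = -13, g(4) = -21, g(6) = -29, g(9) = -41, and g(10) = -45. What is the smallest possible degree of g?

Divided differences on the nodes 1, 2, 4, 6, 9, 10:
  order 0: -9  -13  -21  -29  -41  -45
  order 1: -4  -4  -4  -4  -4
  order 2: 0  0  0  0
  order 3: 0  0  0
  order 4: 0  0
  order 5: 0
The order-1 divided differences are all -4 (nonzero) and every higher order vanishes, so the data lies on a polynomial of degree exactly 1.

1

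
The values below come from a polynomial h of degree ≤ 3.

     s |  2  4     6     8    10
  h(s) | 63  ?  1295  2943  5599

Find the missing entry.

On equispaced nodes a degree-3 polynomial has vanishing fourth forward difference, so
  h(2) - 4·h(4) + 6·h(6) - 4·h(8) + h(10) = 0.
Substituting the known values and solving for h(4):
  -4·h(4) = -1660
  h(4) = 415.

415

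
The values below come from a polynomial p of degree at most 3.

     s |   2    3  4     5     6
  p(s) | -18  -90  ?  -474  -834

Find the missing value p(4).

The 4 known points determine the degree-3 polynomial uniquely.
Write p(s) = as^3 + bs^2 + cs + d. Substituting each data point gives a linear system:
  8a + 4b + 2c + d = -18
  27a + 9b + 3c + d = -90
  125a + 25b + 5c + d = -474
  216a + 36b + 6c + d = -834
Solving the system yields a = -4, b = 0, c = 4, d = 6.
So p(s) = -4s^3 + 4s + 6.
Then p(4) = -234.

-234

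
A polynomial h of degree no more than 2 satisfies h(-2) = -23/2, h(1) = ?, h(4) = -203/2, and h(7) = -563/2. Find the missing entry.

-23/2

On equispaced nodes a degree-2 polynomial has vanishing third forward difference, so
  - h(-2) + 3·h(1) - 3·h(4) + h(7) = 0.
Substituting the known values and solving for h(1):
  3·h(1) = -69/2
  h(1) = -23/2.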